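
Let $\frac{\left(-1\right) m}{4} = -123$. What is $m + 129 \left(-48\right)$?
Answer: $-5700$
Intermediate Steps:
$m = 492$ ($m = \left(-4\right) \left(-123\right) = 492$)
$m + 129 \left(-48\right) = 492 + 129 \left(-48\right) = 492 - 6192 = -5700$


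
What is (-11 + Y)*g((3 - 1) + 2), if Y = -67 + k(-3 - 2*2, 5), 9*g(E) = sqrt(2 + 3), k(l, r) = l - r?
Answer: -10*sqrt(5) ≈ -22.361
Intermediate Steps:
g(E) = sqrt(5)/9 (g(E) = sqrt(2 + 3)/9 = sqrt(5)/9)
Y = -79 (Y = -67 + ((-3 - 2*2) - 1*5) = -67 + ((-3 - 4) - 5) = -67 + (-7 - 5) = -67 - 12 = -79)
(-11 + Y)*g((3 - 1) + 2) = (-11 - 79)*(sqrt(5)/9) = -10*sqrt(5)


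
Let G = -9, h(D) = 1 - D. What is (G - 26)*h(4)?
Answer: 105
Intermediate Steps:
(G - 26)*h(4) = (-9 - 26)*(1 - 1*4) = -35*(1 - 4) = -35*(-3) = 105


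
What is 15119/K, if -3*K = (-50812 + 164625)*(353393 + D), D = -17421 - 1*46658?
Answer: -15119/10975898094 ≈ -1.3775e-6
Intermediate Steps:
D = -64079 (D = -17421 - 46658 = -64079)
K = -10975898094 (K = -(-50812 + 164625)*(353393 - 64079)/3 = -113813*289314/3 = -⅓*32927694282 = -10975898094)
15119/K = 15119/(-10975898094) = 15119*(-1/10975898094) = -15119/10975898094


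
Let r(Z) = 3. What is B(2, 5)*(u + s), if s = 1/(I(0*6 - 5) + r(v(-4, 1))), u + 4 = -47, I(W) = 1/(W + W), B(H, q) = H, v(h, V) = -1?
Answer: -2938/29 ≈ -101.31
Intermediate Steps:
I(W) = 1/(2*W)
u = -51 (u = -4 - 47 = -51)
s = 10/29 (s = 1/(1/(2*(0*6 - 5)) + 3) = 1/(1/(2*(0 - 5)) + 3) = 1/((½)/(-5) + 3) = 1/((½)*(-⅕) + 3) = 1/(-⅒ + 3) = 1/(29/10) = 10/29 ≈ 0.34483)
B(2, 5)*(u + s) = 2*(-51 + 10/29) = 2*(-1469/29) = -2938/29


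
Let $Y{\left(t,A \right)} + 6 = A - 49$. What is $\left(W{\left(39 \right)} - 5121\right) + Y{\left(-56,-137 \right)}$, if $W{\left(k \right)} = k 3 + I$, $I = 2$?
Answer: $-5194$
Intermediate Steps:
$W{\left(k \right)} = 2 + 3 k$ ($W{\left(k \right)} = k 3 + 2 = 3 k + 2 = 2 + 3 k$)
$Y{\left(t,A \right)} = -55 + A$ ($Y{\left(t,A \right)} = -6 + \left(A - 49\right) = -6 + \left(-49 + A\right) = -55 + A$)
$\left(W{\left(39 \right)} - 5121\right) + Y{\left(-56,-137 \right)} = \left(\left(2 + 3 \cdot 39\right) - 5121\right) - 192 = \left(\left(2 + 117\right) - 5121\right) - 192 = \left(119 - 5121\right) - 192 = -5002 - 192 = -5194$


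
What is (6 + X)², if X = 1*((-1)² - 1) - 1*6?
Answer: 0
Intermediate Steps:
X = -6 (X = 1*(1 - 1) - 6 = 1*0 - 6 = 0 - 6 = -6)
(6 + X)² = (6 - 6)² = 0² = 0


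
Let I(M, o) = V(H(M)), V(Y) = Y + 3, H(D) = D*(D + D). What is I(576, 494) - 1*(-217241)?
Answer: 880796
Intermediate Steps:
H(D) = 2*D² (H(D) = D*(2*D) = 2*D²)
V(Y) = 3 + Y
I(M, o) = 3 + 2*M²
I(576, 494) - 1*(-217241) = (3 + 2*576²) - 1*(-217241) = (3 + 2*331776) + 217241 = (3 + 663552) + 217241 = 663555 + 217241 = 880796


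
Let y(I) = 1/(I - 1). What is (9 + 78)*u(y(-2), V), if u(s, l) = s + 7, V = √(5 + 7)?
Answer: 580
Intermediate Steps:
y(I) = 1/(-1 + I)
V = 2*√3 (V = √12 = 2*√3 ≈ 3.4641)
u(s, l) = 7 + s
(9 + 78)*u(y(-2), V) = (9 + 78)*(7 + 1/(-1 - 2)) = 87*(7 + 1/(-3)) = 87*(7 - ⅓) = 87*(20/3) = 580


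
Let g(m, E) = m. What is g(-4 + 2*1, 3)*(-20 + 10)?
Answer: 20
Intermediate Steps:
g(-4 + 2*1, 3)*(-20 + 10) = (-4 + 2*1)*(-20 + 10) = (-4 + 2)*(-10) = -2*(-10) = 20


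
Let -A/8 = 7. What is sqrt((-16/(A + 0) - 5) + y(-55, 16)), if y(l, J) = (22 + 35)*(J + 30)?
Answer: sqrt(128247)/7 ≈ 51.159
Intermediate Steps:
A = -56 (A = -8*7 = -56)
y(l, J) = 1710 + 57*J (y(l, J) = 57*(30 + J) = 1710 + 57*J)
sqrt((-16/(A + 0) - 5) + y(-55, 16)) = sqrt((-16/(-56 + 0) - 5) + (1710 + 57*16)) = sqrt((-16/(-56) - 5) + (1710 + 912)) = sqrt((-16*(-1/56) - 5) + 2622) = sqrt((2/7 - 5) + 2622) = sqrt(-33/7 + 2622) = sqrt(18321/7) = sqrt(128247)/7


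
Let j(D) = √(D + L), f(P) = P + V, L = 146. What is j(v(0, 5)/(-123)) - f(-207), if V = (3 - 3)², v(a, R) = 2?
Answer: 207 + 134*√123/123 ≈ 219.08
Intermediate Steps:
V = 0 (V = 0² = 0)
f(P) = P (f(P) = P + 0 = P)
j(D) = √(146 + D) (j(D) = √(D + 146) = √(146 + D))
j(v(0, 5)/(-123)) - f(-207) = √(146 + 2/(-123)) - 1*(-207) = √(146 + 2*(-1/123)) + 207 = √(146 - 2/123) + 207 = √(17956/123) + 207 = 134*√123/123 + 207 = 207 + 134*√123/123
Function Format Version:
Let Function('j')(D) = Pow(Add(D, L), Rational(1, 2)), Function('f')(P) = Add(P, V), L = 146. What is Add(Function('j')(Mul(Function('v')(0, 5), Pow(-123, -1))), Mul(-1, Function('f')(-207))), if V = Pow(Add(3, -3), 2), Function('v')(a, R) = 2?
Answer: Add(207, Mul(Rational(134, 123), Pow(123, Rational(1, 2)))) ≈ 219.08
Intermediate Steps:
V = 0 (V = Pow(0, 2) = 0)
Function('f')(P) = P (Function('f')(P) = Add(P, 0) = P)
Function('j')(D) = Pow(Add(146, D), Rational(1, 2)) (Function('j')(D) = Pow(Add(D, 146), Rational(1, 2)) = Pow(Add(146, D), Rational(1, 2)))
Add(Function('j')(Mul(Function('v')(0, 5), Pow(-123, -1))), Mul(-1, Function('f')(-207))) = Add(Pow(Add(146, Mul(2, Pow(-123, -1))), Rational(1, 2)), Mul(-1, -207)) = Add(Pow(Add(146, Mul(2, Rational(-1, 123))), Rational(1, 2)), 207) = Add(Pow(Add(146, Rational(-2, 123)), Rational(1, 2)), 207) = Add(Pow(Rational(17956, 123), Rational(1, 2)), 207) = Add(Mul(Rational(134, 123), Pow(123, Rational(1, 2))), 207) = Add(207, Mul(Rational(134, 123), Pow(123, Rational(1, 2))))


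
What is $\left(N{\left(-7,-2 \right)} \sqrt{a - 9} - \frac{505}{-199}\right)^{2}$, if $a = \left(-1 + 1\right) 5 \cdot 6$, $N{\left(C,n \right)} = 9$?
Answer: $- \frac{28614104}{39601} + \frac{27270 i}{199} \approx -722.56 + 137.04 i$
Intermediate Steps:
$a = 0$ ($a = 0 \cdot 5 \cdot 6 = 0 \cdot 6 = 0$)
$\left(N{\left(-7,-2 \right)} \sqrt{a - 9} - \frac{505}{-199}\right)^{2} = \left(9 \sqrt{0 - 9} - \frac{505}{-199}\right)^{2} = \left(9 \sqrt{-9} - - \frac{505}{199}\right)^{2} = \left(9 \cdot 3 i + \frac{505}{199}\right)^{2} = \left(27 i + \frac{505}{199}\right)^{2} = \left(\frac{505}{199} + 27 i\right)^{2}$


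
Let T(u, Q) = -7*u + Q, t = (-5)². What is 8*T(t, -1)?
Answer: -1408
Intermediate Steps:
t = 25
T(u, Q) = Q - 7*u
8*T(t, -1) = 8*(-1 - 7*25) = 8*(-1 - 175) = 8*(-176) = -1408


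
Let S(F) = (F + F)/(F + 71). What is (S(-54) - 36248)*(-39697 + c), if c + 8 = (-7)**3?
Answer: 24682543552/17 ≈ 1.4519e+9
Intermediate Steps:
S(F) = 2*F/(71 + F) (S(F) = (2*F)/(71 + F) = 2*F/(71 + F))
c = -351 (c = -8 + (-7)**3 = -8 - 343 = -351)
(S(-54) - 36248)*(-39697 + c) = (2*(-54)/(71 - 54) - 36248)*(-39697 - 351) = (2*(-54)/17 - 36248)*(-40048) = (2*(-54)*(1/17) - 36248)*(-40048) = (-108/17 - 36248)*(-40048) = -616324/17*(-40048) = 24682543552/17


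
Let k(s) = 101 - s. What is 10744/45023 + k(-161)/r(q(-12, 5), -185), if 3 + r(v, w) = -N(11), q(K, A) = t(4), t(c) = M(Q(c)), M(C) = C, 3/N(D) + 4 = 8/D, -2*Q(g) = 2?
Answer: -141283712/1125575 ≈ -125.52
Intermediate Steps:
Q(g) = -1 (Q(g) = -½*2 = -1)
N(D) = 3/(-4 + 8/D)
t(c) = -1
q(K, A) = -1
r(v, w) = -25/12 (r(v, w) = -3 - (-3)*11/(-8 + 4*11) = -3 - (-3)*11/(-8 + 44) = -3 - (-3)*11/36 = -3 - 1*(-11/12) = -3 + 11/12 = -25/12)
10744/45023 + k(-161)/r(q(-12, 5), -185) = 10744/45023 + (101 - 1*(-161))/(-25/12) = 10744*(1/45023) + (101 + 161)*(-12/25) = 10744/45023 + 262*(-12/25) = 10744/45023 - 3144/25 = -141283712/1125575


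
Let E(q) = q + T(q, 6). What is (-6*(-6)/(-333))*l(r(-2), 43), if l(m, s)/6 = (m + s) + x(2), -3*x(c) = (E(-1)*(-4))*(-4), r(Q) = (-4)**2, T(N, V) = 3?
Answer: -1160/37 ≈ -31.351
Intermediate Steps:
r(Q) = 16
E(q) = 3 + q (E(q) = q + 3 = 3 + q)
x(c) = -32/3 (x(c) = -(3 - 1)*(-4)*(-4)/3 = -2*(-4)*(-4)/3 = -(-8)*(-4)/3 = -1/3*32 = -32/3)
l(m, s) = -64 + 6*m + 6*s (l(m, s) = 6*((m + s) - 32/3) = 6*(-32/3 + m + s) = -64 + 6*m + 6*s)
(-6*(-6)/(-333))*l(r(-2), 43) = (-6*(-6)/(-333))*(-64 + 6*16 + 6*43) = (36*(-1/333))*(-64 + 96 + 258) = -4/37*290 = -1160/37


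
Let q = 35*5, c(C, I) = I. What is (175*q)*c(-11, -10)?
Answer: -306250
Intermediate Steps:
q = 175
(175*q)*c(-11, -10) = (175*175)*(-10) = 30625*(-10) = -306250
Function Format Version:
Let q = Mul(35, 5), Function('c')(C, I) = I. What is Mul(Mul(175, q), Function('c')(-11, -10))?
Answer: -306250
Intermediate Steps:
q = 175
Mul(Mul(175, q), Function('c')(-11, -10)) = Mul(Mul(175, 175), -10) = Mul(30625, -10) = -306250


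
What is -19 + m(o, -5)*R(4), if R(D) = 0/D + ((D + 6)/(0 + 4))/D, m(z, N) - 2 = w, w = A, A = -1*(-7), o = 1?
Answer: -107/8 ≈ -13.375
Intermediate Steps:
A = 7
w = 7
m(z, N) = 9 (m(z, N) = 2 + 7 = 9)
R(D) = (3/2 + D/4)/D (R(D) = 0 + ((6 + D)/4)/D = 0 + ((6 + D)*(¼))/D = 0 + (3/2 + D/4)/D = (3/2 + D/4)/D)
-19 + m(o, -5)*R(4) = -19 + 9*((¼)*(6 + 4)/4) = -19 + 9*((¼)*(¼)*10) = -19 + 9*(5/8) = -19 + 45/8 = -107/8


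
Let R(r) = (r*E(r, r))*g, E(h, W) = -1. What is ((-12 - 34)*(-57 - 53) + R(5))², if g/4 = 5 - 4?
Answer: 25401600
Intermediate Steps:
g = 4 (g = 4*(5 - 4) = 4*1 = 4)
R(r) = -4*r (R(r) = (r*(-1))*4 = -r*4 = -4*r)
((-12 - 34)*(-57 - 53) + R(5))² = ((-12 - 34)*(-57 - 53) - 4*5)² = (-46*(-110) - 20)² = (5060 - 20)² = 5040² = 25401600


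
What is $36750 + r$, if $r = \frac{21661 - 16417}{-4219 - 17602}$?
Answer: $\frac{801916506}{21821} \approx 36750.0$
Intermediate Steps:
$r = - \frac{5244}{21821}$ ($r = \frac{5244}{-21821} = 5244 \left(- \frac{1}{21821}\right) = - \frac{5244}{21821} \approx -0.24032$)
$36750 + r = 36750 - \frac{5244}{21821} = \frac{801916506}{21821}$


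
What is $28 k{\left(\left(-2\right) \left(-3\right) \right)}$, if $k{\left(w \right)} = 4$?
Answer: $112$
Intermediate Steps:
$28 k{\left(\left(-2\right) \left(-3\right) \right)} = 28 \cdot 4 = 112$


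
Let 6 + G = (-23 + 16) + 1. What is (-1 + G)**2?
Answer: 169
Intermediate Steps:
G = -12 (G = -6 + ((-23 + 16) + 1) = -6 + (-7 + 1) = -6 - 6 = -12)
(-1 + G)**2 = (-1 - 12)**2 = (-13)**2 = 169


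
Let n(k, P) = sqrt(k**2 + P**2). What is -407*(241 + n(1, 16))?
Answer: -98087 - 407*sqrt(257) ≈ -1.0461e+5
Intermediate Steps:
n(k, P) = sqrt(P**2 + k**2)
-407*(241 + n(1, 16)) = -407*(241 + sqrt(16**2 + 1**2)) = -407*(241 + sqrt(256 + 1)) = -407*(241 + sqrt(257)) = -98087 - 407*sqrt(257)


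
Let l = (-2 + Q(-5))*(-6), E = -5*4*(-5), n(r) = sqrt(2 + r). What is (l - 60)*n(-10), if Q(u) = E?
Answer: -1296*I*sqrt(2) ≈ -1832.8*I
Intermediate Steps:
E = 100 (E = -20*(-5) = 100)
Q(u) = 100
l = -588 (l = (-2 + 100)*(-6) = 98*(-6) = -588)
(l - 60)*n(-10) = (-588 - 60)*sqrt(2 - 10) = -1296*I*sqrt(2)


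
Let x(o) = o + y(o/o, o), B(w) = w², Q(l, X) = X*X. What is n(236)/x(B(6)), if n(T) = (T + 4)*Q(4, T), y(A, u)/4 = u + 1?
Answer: 1670880/23 ≈ 72647.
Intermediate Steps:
Q(l, X) = X²
y(A, u) = 4 + 4*u (y(A, u) = 4*(u + 1) = 4*(1 + u) = 4 + 4*u)
x(o) = 4 + 5*o (x(o) = o + (4 + 4*o) = 4 + 5*o)
n(T) = T²*(4 + T) (n(T) = (T + 4)*T² = (4 + T)*T² = T²*(4 + T))
n(236)/x(B(6)) = (236²*(4 + 236))/(4 + 5*6²) = (55696*240)/(4 + 5*36) = 13367040/(4 + 180) = 13367040/184 = 13367040*(1/184) = 1670880/23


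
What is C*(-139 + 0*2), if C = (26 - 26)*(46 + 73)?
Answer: 0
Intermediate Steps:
C = 0 (C = 0*119 = 0)
C*(-139 + 0*2) = 0*(-139 + 0*2) = 0*(-139 + 0) = 0*(-139) = 0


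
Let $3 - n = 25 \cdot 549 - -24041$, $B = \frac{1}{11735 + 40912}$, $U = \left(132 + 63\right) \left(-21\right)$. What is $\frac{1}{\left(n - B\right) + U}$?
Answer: $- \frac{52647}{2203698127} \approx -2.389 \cdot 10^{-5}$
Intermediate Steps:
$U = -4095$ ($U = 195 \left(-21\right) = -4095$)
$B = \frac{1}{52647} \approx 1.8994 \cdot 10^{-5}$
$n = -37763$ ($n = 3 - \left(25 \cdot 549 - -24041\right) = 3 - \left(13725 + 24041\right) = 3 - 37766 = -37763$)
$\frac{1}{\left(n - B\right) + U} = \frac{1}{\left(-37763 - \frac{1}{52647}\right) - 4095} = \frac{1}{- \frac{1988108662}{52647} - 4095} = \frac{1}{- \frac{2203698127}{52647}} = - \frac{52647}{2203698127}$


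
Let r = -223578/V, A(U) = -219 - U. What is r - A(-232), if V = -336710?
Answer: -2076826/168355 ≈ -12.336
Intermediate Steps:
r = 111789/168355 (r = -223578/(-336710) = -223578*(-1/336710) = 111789/168355 ≈ 0.66401)
r - A(-232) = 111789/168355 - (-219 - 1*(-232)) = 111789/168355 - (-219 + 232) = 111789/168355 - 1*13 = 111789/168355 - 13 = -2076826/168355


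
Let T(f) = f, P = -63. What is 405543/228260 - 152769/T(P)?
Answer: 11632200383/4793460 ≈ 2426.7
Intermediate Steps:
405543/228260 - 152769/T(P) = 405543/228260 - 152769/(-63) = 405543*(1/228260) - 152769*(-1/63) = 405543/228260 + 50923/21 = 11632200383/4793460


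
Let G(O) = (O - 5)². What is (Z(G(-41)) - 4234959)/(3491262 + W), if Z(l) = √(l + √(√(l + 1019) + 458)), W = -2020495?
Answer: -4234959/1470767 + √(2116 + √(458 + √3135))/1470767 ≈ -2.8794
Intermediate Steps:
G(O) = (-5 + O)²
Z(l) = √(l + √(458 + √(1019 + l))) (Z(l) = √(l + √(√(1019 + l) + 458)) = √(l + √(458 + √(1019 + l))))
(Z(G(-41)) - 4234959)/(3491262 + W) = (√((-5 - 41)² + √(458 + √(1019 + (-5 - 41)²))) - 4234959)/(3491262 - 2020495) = (√((-46)² + √(458 + √(1019 + (-46)²))) - 4234959)/1470767 = (√(2116 + √(458 + √(1019 + 2116))) - 4234959)*(1/1470767) = (√(2116 + √(458 + √3135)) - 4234959)*(1/1470767) = (-4234959 + √(2116 + √(458 + √3135)))*(1/1470767) = -4234959/1470767 + √(2116 + √(458 + √3135))/1470767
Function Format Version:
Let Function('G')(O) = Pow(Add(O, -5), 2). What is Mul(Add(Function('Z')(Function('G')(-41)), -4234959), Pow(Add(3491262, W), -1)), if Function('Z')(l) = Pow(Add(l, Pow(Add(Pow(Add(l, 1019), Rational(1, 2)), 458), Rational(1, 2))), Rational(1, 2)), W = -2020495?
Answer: Add(Rational(-4234959, 1470767), Mul(Rational(1, 1470767), Pow(Add(2116, Pow(Add(458, Pow(3135, Rational(1, 2))), Rational(1, 2))), Rational(1, 2)))) ≈ -2.8794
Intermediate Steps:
Function('G')(O) = Pow(Add(-5, O), 2)
Function('Z')(l) = Pow(Add(l, Pow(Add(458, Pow(Add(1019, l), Rational(1, 2))), Rational(1, 2))), Rational(1, 2)) (Function('Z')(l) = Pow(Add(l, Pow(Add(Pow(Add(1019, l), Rational(1, 2)), 458), Rational(1, 2))), Rational(1, 2)) = Pow(Add(l, Pow(Add(458, Pow(Add(1019, l), Rational(1, 2))), Rational(1, 2))), Rational(1, 2)))
Mul(Add(Function('Z')(Function('G')(-41)), -4234959), Pow(Add(3491262, W), -1)) = Mul(Add(Pow(Add(Pow(Add(-5, -41), 2), Pow(Add(458, Pow(Add(1019, Pow(Add(-5, -41), 2)), Rational(1, 2))), Rational(1, 2))), Rational(1, 2)), -4234959), Pow(Add(3491262, -2020495), -1)) = Mul(Add(Pow(Add(Pow(-46, 2), Pow(Add(458, Pow(Add(1019, Pow(-46, 2)), Rational(1, 2))), Rational(1, 2))), Rational(1, 2)), -4234959), Pow(1470767, -1)) = Mul(Add(Pow(Add(2116, Pow(Add(458, Pow(Add(1019, 2116), Rational(1, 2))), Rational(1, 2))), Rational(1, 2)), -4234959), Rational(1, 1470767)) = Mul(Add(Pow(Add(2116, Pow(Add(458, Pow(3135, Rational(1, 2))), Rational(1, 2))), Rational(1, 2)), -4234959), Rational(1, 1470767)) = Mul(Add(-4234959, Pow(Add(2116, Pow(Add(458, Pow(3135, Rational(1, 2))), Rational(1, 2))), Rational(1, 2))), Rational(1, 1470767)) = Add(Rational(-4234959, 1470767), Mul(Rational(1, 1470767), Pow(Add(2116, Pow(Add(458, Pow(3135, Rational(1, 2))), Rational(1, 2))), Rational(1, 2))))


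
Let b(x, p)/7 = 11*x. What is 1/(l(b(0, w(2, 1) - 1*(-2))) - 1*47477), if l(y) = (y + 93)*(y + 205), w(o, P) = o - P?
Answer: -1/28412 ≈ -3.5196e-5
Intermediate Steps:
b(x, p) = 77*x (b(x, p) = 7*(11*x) = 77*x)
l(y) = (93 + y)*(205 + y)
1/(l(b(0, w(2, 1) - 1*(-2))) - 1*47477) = 1/((19065 + (77*0)² + 298*(77*0)) - 1*47477) = 1/((19065 + 0² + 298*0) - 47477) = 1/((19065 + 0 + 0) - 47477) = 1/(19065 - 47477) = 1/(-28412) = -1/28412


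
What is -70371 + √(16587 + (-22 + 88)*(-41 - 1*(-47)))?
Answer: -70371 + 3*√1887 ≈ -70241.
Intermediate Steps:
-70371 + √(16587 + (-22 + 88)*(-41 - 1*(-47))) = -70371 + √(16587 + 66*(-41 + 47)) = -70371 + √(16587 + 66*6) = -70371 + √(16587 + 396) = -70371 + √16983 = -70371 + 3*√1887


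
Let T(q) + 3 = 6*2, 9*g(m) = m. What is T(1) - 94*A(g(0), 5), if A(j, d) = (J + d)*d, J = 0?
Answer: -2341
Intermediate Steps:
g(m) = m/9
A(j, d) = d² (A(j, d) = (0 + d)*d = d*d = d²)
T(q) = 9 (T(q) = -3 + 6*2 = -3 + 12 = 9)
T(1) - 94*A(g(0), 5) = 9 - 94*5² = 9 - 94*25 = 9 - 2350 = -2341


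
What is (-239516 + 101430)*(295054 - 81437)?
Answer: -29497517062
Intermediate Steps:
(-239516 + 101430)*(295054 - 81437) = -138086*213617 = -29497517062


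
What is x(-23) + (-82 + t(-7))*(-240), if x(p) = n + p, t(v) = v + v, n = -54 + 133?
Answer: 23096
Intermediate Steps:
n = 79
t(v) = 2*v
x(p) = 79 + p
x(-23) + (-82 + t(-7))*(-240) = (79 - 23) + (-82 + 2*(-7))*(-240) = 56 + (-82 - 14)*(-240) = 56 - 96*(-240) = 56 + 23040 = 23096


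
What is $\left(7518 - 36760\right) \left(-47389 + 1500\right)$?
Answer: $1341886138$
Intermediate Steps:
$\left(7518 - 36760\right) \left(-47389 + 1500\right) = \left(-29242\right) \left(-45889\right) = 1341886138$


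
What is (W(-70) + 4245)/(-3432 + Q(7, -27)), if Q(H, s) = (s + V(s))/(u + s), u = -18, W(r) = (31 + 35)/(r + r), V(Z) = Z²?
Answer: -99039/80444 ≈ -1.2312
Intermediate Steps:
W(r) = 33/r (W(r) = 66/((2*r)) = 66*(1/(2*r)) = 33/r)
Q(H, s) = (s + s²)/(-18 + s)
(W(-70) + 4245)/(-3432 + Q(7, -27)) = (33/(-70) + 4245)/(-3432 - 27*(1 - 27)/(-18 - 27)) = (33*(-1/70) + 4245)/(-3432 - 27*(-26)/(-45)) = (-33/70 + 4245)/(-3432 - 27*(-1/45)*(-26)) = 297117/(70*(-3432 - 78/5)) = 297117/(70*(-17238/5)) = (297117/70)*(-5/17238) = -99039/80444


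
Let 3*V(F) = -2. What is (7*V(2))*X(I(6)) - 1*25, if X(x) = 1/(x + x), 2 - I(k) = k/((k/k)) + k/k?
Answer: -368/15 ≈ -24.533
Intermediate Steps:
V(F) = -⅔ (V(F) = (⅓)*(-2) = -⅔)
I(k) = 1 - k (I(k) = 2 - (k/((k/k)) + k/k) = 2 - (k/1 + 1) = 2 - (k*1 + 1) = 2 - (k + 1) = 2 - (1 + k) = 2 + (-1 - k) = 1 - k)
X(x) = 1/(2*x)
(7*V(2))*X(I(6)) - 1*25 = (7*(-⅔))*(1/(2*(1 - 1*6))) - 1*25 = -7/(3*(1 - 6)) - 25 = -7/(3*(-5)) - 25 = -7*(-1)/(3*5) - 25 = -14/3*(-⅒) - 25 = 7/15 - 25 = -368/15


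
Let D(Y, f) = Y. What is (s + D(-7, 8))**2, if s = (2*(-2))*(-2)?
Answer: 1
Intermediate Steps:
s = 8 (s = -4*(-2) = 8)
(s + D(-7, 8))**2 = (8 - 7)**2 = 1**2 = 1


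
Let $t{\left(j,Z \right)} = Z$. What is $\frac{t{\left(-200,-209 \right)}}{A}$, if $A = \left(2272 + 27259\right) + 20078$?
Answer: $- \frac{11}{2611} \approx -0.0042129$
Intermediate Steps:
$A = 49609$ ($A = 29531 + 20078 = 49609$)
$\frac{t{\left(-200,-209 \right)}}{A} = - \frac{209}{49609} = \left(-209\right) \frac{1}{49609} = - \frac{11}{2611}$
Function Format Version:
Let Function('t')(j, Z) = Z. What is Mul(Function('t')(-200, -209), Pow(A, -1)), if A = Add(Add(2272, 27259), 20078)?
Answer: Rational(-11, 2611) ≈ -0.0042129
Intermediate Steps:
A = 49609 (A = Add(29531, 20078) = 49609)
Mul(Function('t')(-200, -209), Pow(A, -1)) = Mul(-209, Pow(49609, -1)) = Mul(-209, Rational(1, 49609)) = Rational(-11, 2611)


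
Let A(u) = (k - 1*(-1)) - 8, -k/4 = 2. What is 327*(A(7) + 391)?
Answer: 122952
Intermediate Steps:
k = -8 (k = -4*2 = -8)
A(u) = -15 (A(u) = (-8 - 1*(-1)) - 8 = (-8 + 1) - 8 = -7 - 8 = -15)
327*(A(7) + 391) = 327*(-15 + 391) = 327*376 = 122952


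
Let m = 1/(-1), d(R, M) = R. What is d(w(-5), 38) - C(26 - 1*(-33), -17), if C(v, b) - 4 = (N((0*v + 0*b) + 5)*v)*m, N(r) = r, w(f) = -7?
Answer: 284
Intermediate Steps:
m = -1
C(v, b) = 4 - 5*v (C(v, b) = 4 + (((0*v + 0*b) + 5)*v)*(-1) = 4 + (((0 + 0) + 5)*v)*(-1) = 4 + ((0 + 5)*v)*(-1) = 4 + (5*v)*(-1) = 4 - 5*v)
d(w(-5), 38) - C(26 - 1*(-33), -17) = -7 - (4 - 5*(26 - 1*(-33))) = -7 - (4 - 5*(26 + 33)) = -7 - (4 - 5*59) = -7 - (4 - 295) = -7 - 1*(-291) = -7 + 291 = 284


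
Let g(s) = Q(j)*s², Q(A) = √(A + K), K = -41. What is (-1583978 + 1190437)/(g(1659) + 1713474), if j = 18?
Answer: -1189280902/312455307437 + 2456089381*I*√23/401728252419 ≈ -0.0038062 + 0.029321*I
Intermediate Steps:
Q(A) = √(-41 + A) (Q(A) = √(A - 41) = √(-41 + A))
g(s) = I*√23*s² (g(s) = √(-41 + 18)*s² = √(-23)*s² = (I*√23)*s² = I*√23*s²)
(-1583978 + 1190437)/(g(1659) + 1713474) = (-1583978 + 1190437)/(I*√23*1659² + 1713474) = -393541/(I*√23*2752281 + 1713474) = -393541/(2752281*I*√23 + 1713474) = -393541/(1713474 + 2752281*I*√23)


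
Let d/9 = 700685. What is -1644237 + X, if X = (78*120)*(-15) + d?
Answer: 4521528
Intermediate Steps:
d = 6306165 (d = 9*700685 = 6306165)
X = 6165765 (X = (78*120)*(-15) + 6306165 = 9360*(-15) + 6306165 = -140400 + 6306165 = 6165765)
-1644237 + X = -1644237 + 6165765 = 4521528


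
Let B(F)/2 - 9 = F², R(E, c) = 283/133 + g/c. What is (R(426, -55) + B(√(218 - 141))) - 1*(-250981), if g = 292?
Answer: 1837160924/7315 ≈ 2.5115e+5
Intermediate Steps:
R(E, c) = 283/133 + 292/c
B(F) = 18 + 2*F²
(R(426, -55) + B(√(218 - 141))) - 1*(-250981) = ((283/133 + 292/(-55)) + (18 + 2*(√(218 - 141))²)) - 1*(-250981) = ((283/133 + 292*(-1/55)) + (18 + 2*(√77)²)) + 250981 = ((283/133 - 292/55) + (18 + 2*77)) + 250981 = (-23271/7315 + (18 + 154)) + 250981 = (-23271/7315 + 172) + 250981 = 1234909/7315 + 250981 = 1837160924/7315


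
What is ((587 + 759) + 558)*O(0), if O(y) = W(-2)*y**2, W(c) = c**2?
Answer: 0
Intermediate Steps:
O(y) = 4*y**2 (O(y) = (-2)**2*y**2 = 4*y**2)
((587 + 759) + 558)*O(0) = ((587 + 759) + 558)*(4*0**2) = (1346 + 558)*(4*0) = 1904*0 = 0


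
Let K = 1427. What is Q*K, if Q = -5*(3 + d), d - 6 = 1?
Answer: -71350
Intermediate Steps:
d = 7 (d = 6 + 1 = 7)
Q = -50 (Q = -5*(3 + 7) = -5*10 = -50)
Q*K = -50*1427 = -71350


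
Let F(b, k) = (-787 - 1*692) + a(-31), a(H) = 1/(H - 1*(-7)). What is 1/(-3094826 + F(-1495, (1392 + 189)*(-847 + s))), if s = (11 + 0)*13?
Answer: -24/74311321 ≈ -3.2297e-7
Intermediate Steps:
a(H) = 1/(7 + H) (a(H) = 1/(H + 7) = 1/(7 + H))
s = 143 (s = 11*13 = 143)
F(b, k) = -35497/24 (F(b, k) = (-787 - 1*692) + 1/(7 - 31) = (-787 - 692) + 1/(-24) = -1479 - 1/24 = -35497/24)
1/(-3094826 + F(-1495, (1392 + 189)*(-847 + s))) = 1/(-3094826 - 35497/24) = 1/(-74311321/24) = -24/74311321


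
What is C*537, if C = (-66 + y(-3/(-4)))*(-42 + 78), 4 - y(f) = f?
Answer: -1213083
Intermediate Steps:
y(f) = 4 - f
C = -2259 (C = (-66 + (4 - (-3)/(-4)))*(-42 + 78) = (-66 + (4 - (-3)*(-1)/4))*36 = (-66 + (4 - 1*¾))*36 = (-66 + (4 - ¾))*36 = (-66 + 13/4)*36 = -251/4*36 = -2259)
C*537 = -2259*537 = -1213083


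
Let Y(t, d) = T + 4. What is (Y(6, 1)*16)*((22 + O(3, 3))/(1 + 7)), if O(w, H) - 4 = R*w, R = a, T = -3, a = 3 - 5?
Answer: 40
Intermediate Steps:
a = -2
R = -2
O(w, H) = 4 - 2*w
Y(t, d) = 1 (Y(t, d) = -3 + 4 = 1)
(Y(6, 1)*16)*((22 + O(3, 3))/(1 + 7)) = (1*16)*((22 + (4 - 2*3))/(1 + 7)) = 16*((22 + (4 - 6))/8) = 16*((22 - 2)*(⅛)) = 16*(20*(⅛)) = 16*(5/2) = 40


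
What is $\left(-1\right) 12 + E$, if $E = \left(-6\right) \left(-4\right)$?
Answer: $12$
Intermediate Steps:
$E = 24$
$\left(-1\right) 12 + E = \left(-1\right) 12 + 24 = -12 + 24 = 12$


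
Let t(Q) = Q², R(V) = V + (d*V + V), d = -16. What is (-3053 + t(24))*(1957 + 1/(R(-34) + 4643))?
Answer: -24814298668/5119 ≈ -4.8475e+6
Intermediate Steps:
R(V) = -14*V (R(V) = V + (-16*V + V) = V - 15*V = -14*V)
(-3053 + t(24))*(1957 + 1/(R(-34) + 4643)) = (-3053 + 24²)*(1957 + 1/(-14*(-34) + 4643)) = (-3053 + 576)*(1957 + 1/(476 + 4643)) = -2477*(1957 + 1/5119) = -2477*10017884/5119 = -24814298668/5119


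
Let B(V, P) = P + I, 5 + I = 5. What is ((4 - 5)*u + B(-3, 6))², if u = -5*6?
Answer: 1296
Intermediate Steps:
I = 0 (I = -5 + 5 = 0)
B(V, P) = P (B(V, P) = P + 0 = P)
u = -30
((4 - 5)*u + B(-3, 6))² = ((4 - 5)*(-30) + 6)² = (-1*(-30) + 6)² = (30 + 6)² = 36² = 1296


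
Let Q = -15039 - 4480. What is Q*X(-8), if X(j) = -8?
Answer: 156152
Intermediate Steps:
Q = -19519
Q*X(-8) = -19519*(-8) = 156152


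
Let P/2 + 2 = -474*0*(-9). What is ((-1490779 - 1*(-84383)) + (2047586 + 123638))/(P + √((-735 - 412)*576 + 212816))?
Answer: -191207/27992 - 191207*I*√27991/27992 ≈ -6.8308 - 1142.8*I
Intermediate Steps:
P = -4 (P = -4 + 2*(-474*0*(-9)) = -4 + 2*(-0) = -4 + 2*(-474*0) = -4 + 2*0 = -4 + 0 = -4)
((-1490779 - 1*(-84383)) + (2047586 + 123638))/(P + √((-735 - 412)*576 + 212816)) = ((-1490779 - 1*(-84383)) + (2047586 + 123638))/(-4 + √((-735 - 412)*576 + 212816)) = ((-1490779 + 84383) + 2171224)/(-4 + √(-1147*576 + 212816)) = (-1406396 + 2171224)/(-4 + √(-660672 + 212816)) = 764828/(-4 + √(-447856)) = 764828/(-4 + 4*I*√27991)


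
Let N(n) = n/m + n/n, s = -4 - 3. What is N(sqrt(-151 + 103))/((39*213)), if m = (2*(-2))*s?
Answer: 1/8307 + I*sqrt(3)/58149 ≈ 0.00012038 + 2.9786e-5*I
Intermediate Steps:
s = -7
m = 28 (m = (2*(-2))*(-7) = -4*(-7) = 28)
N(n) = 1 + n/28 (N(n) = n/28 + n/n = n*(1/28) + 1 = n/28 + 1 = 1 + n/28)
N(sqrt(-151 + 103))/((39*213)) = (1 + sqrt(-151 + 103)/28)/((39*213)) = (1 + sqrt(-48)/28)/8307 = (1 + (4*I*sqrt(3))/28)*(1/8307) = (1 + I*sqrt(3)/7)*(1/8307) = 1/8307 + I*sqrt(3)/58149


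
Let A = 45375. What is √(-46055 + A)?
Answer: 2*I*√170 ≈ 26.077*I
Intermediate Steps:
√(-46055 + A) = √(-46055 + 45375) = √(-680) = 2*I*√170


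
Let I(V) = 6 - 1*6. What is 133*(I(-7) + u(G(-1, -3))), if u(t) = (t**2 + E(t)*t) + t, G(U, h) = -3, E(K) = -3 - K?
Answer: 798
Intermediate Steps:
I(V) = 0 (I(V) = 6 - 6 = 0)
u(t) = t + t**2 + t*(-3 - t) (u(t) = (t**2 + (-3 - t)*t) + t = (t**2 + t*(-3 - t)) + t = t + t**2 + t*(-3 - t))
133*(I(-7) + u(G(-1, -3))) = 133*(0 - 2*(-3)) = 133*(0 + 6) = 133*6 = 798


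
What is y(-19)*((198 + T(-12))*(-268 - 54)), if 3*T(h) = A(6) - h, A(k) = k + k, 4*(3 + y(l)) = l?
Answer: 514073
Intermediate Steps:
y(l) = -3 + l/4
A(k) = 2*k
T(h) = 4 - h/3 (T(h) = (2*6 - h)/3 = (12 - h)/3 = 4 - h/3)
y(-19)*((198 + T(-12))*(-268 - 54)) = (-3 + (1/4)*(-19))*((198 + (4 - 1/3*(-12)))*(-268 - 54)) = (-3 - 19/4)*((198 + (4 + 4))*(-322)) = -31*(198 + 8)*(-322)/4 = -3193*(-322)/2 = -31/4*(-66332) = 514073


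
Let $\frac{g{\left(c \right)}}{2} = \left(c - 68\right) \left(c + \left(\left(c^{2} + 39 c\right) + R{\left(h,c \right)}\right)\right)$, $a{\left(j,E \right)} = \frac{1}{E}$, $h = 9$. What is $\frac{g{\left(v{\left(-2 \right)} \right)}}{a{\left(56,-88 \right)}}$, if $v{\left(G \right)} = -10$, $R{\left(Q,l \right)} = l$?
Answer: $-4255680$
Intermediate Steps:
$g{\left(c \right)} = 2 \left(-68 + c\right) \left(c^{2} + 41 c\right)$ ($g{\left(c \right)} = 2 \left(c - 68\right) \left(c + \left(\left(c^{2} + 39 c\right) + c\right)\right) = 2 \left(-68 + c\right) \left(c + \left(c^{2} + 40 c\right)\right) = 2 \left(-68 + c\right) \left(c^{2} + 41 c\right)$)
$\frac{g{\left(v{\left(-2 \right)} \right)}}{a{\left(56,-88 \right)}} = \frac{2 \left(-10\right) \left(-2788 + \left(-10\right)^{2} - -270\right)}{\frac{1}{-88}} = \frac{2 \left(-10\right) \left(-2788 + 100 + 270\right)}{- \frac{1}{88}} = 2 \left(-10\right) \left(-2418\right) \left(-88\right) = 48360 \left(-88\right) = -4255680$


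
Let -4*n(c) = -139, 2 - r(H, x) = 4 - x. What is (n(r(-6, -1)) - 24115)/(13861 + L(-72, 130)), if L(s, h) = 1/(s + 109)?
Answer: -3563877/2051432 ≈ -1.7373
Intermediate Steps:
r(H, x) = -2 + x (r(H, x) = 2 - (4 - x) = 2 + (-4 + x) = -2 + x)
n(c) = 139/4 (n(c) = -1/4*(-139) = 139/4)
L(s, h) = 1/(109 + s)
(n(r(-6, -1)) - 24115)/(13861 + L(-72, 130)) = (139/4 - 24115)/(13861 + 1/(109 - 72)) = -96321/(4*(13861 + 1/37)) = -96321/(4*512858/37) = -96321/4*37/512858 = -3563877/2051432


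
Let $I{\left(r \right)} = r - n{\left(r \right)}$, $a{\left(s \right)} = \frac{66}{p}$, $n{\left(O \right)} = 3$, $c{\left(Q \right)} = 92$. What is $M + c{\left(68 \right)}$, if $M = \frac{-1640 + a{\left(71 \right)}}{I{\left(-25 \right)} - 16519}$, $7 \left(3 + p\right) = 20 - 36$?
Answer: $\frac{56387130}{612239} \approx 92.1$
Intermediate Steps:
$p = - \frac{37}{7}$ ($p = -3 + \frac{20 - 36}{7} = -3 + \frac{1}{7} \left(-16\right) = -3 - \frac{16}{7} = - \frac{37}{7} \approx -5.2857$)
$a{\left(s \right)} = - \frac{462}{37}$ ($a{\left(s \right)} = \frac{66}{- \frac{37}{7}} = 66 \left(- \frac{7}{37}\right) = - \frac{462}{37}$)
$I{\left(r \right)} = -3 + r$ ($I{\left(r \right)} = r - 3 = -3 + r$)
$M = \frac{61142}{612239}$ ($M = \frac{-1640 - \frac{462}{37}}{\left(-3 - 25\right) - 16519} = - \frac{61142}{37 \left(-28 - 16519\right)} = - \frac{61142}{37 \left(-16547\right)} = \left(- \frac{61142}{37}\right) \left(- \frac{1}{16547}\right) = \frac{61142}{612239} \approx 0.099866$)
$M + c{\left(68 \right)} = \frac{61142}{612239} + 92 = \frac{56387130}{612239}$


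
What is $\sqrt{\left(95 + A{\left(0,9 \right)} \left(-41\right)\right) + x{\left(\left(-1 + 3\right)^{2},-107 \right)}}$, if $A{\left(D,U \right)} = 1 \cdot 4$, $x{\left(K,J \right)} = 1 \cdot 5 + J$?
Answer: $3 i \sqrt{19} \approx 13.077 i$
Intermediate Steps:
$x{\left(K,J \right)} = 5 + J$
$A{\left(D,U \right)} = 4$
$\sqrt{\left(95 + A{\left(0,9 \right)} \left(-41\right)\right) + x{\left(\left(-1 + 3\right)^{2},-107 \right)}} = \sqrt{\left(95 + 4 \left(-41\right)\right) + \left(5 - 107\right)} = \sqrt{\left(95 - 164\right) - 102} = \sqrt{-69 - 102} = \sqrt{-171} = 3 i \sqrt{19}$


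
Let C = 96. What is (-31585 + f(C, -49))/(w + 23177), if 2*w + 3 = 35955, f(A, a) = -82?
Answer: -31667/41153 ≈ -0.76949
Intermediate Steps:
w = 17976 (w = -3/2 + (1/2)*35955 = -3/2 + 35955/2 = 17976)
(-31585 + f(C, -49))/(w + 23177) = (-31585 - 82)/(17976 + 23177) = -31667/41153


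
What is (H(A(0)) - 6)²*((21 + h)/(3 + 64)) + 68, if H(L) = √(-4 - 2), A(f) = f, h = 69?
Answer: 7256/67 - 1080*I*√6/67 ≈ 108.3 - 39.484*I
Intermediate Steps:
H(L) = I*√6 (H(L) = √(-6) = I*√6)
(H(A(0)) - 6)²*((21 + h)/(3 + 64)) + 68 = (I*√6 - 6)²*((21 + 69)/(3 + 64)) + 68 = (-6 + I*√6)²*(90/67) + 68 = 90*(-6 + I*√6)²/67 + 68 = 68 + 90*(-6 + I*√6)²/67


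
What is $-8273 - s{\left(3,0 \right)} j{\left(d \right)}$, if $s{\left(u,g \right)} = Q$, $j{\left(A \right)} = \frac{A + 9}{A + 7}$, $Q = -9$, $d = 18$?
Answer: $- \frac{206582}{25} \approx -8263.3$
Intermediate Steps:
$j{\left(A \right)} = \frac{9 + A}{7 + A}$
$s{\left(u,g \right)} = -9$
$-8273 - s{\left(3,0 \right)} j{\left(d \right)} = -8273 - - 9 \frac{9 + 18}{7 + 18} = -8273 - - 9 \cdot \frac{1}{25} \cdot 27 = -8273 - \left(-9\right) \frac{27}{25} = -8273 - - \frac{243}{25} = -8273 + \frac{243}{25} = - \frac{206582}{25}$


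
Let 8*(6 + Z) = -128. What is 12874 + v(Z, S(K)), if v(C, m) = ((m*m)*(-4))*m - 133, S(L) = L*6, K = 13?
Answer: -1885467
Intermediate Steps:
Z = -22 (Z = -6 + (⅛)*(-128) = -6 - 16 = -22)
S(L) = 6*L
v(C, m) = -133 - 4*m³ (v(C, m) = (m²*(-4))*m - 133 = (-4*m²)*m - 133 = -4*m³ - 133 = -133 - 4*m³)
12874 + v(Z, S(K)) = 12874 + (-133 - 4*(6*13)³) = 12874 + (-133 - 4*78³) = 12874 + (-133 - 4*474552) = 12874 + (-133 - 1898208) = 12874 - 1898341 = -1885467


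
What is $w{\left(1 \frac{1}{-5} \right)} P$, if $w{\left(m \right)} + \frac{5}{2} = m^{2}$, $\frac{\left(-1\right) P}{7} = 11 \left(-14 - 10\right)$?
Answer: $- \frac{113652}{25} \approx -4546.1$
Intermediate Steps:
$P = 1848$ ($P = - 7 \cdot 11 \left(-14 - 10\right) = - 7 \cdot 11 \left(-24\right) = \left(-7\right) \left(-264\right) = 1848$)
$w{\left(m \right)} = - \frac{5}{2} + m^{2}$
$w{\left(1 \frac{1}{-5} \right)} P = \left(- \frac{5}{2} + \left(1 \frac{1}{-5}\right)^{2}\right) 1848 = \left(- \frac{5}{2} + \left(1 \left(- \frac{1}{5}\right)\right)^{2}\right) 1848 = \left(- \frac{5}{2} + \left(- \frac{1}{5}\right)^{2}\right) 1848 = \left(- \frac{5}{2} + \frac{1}{25}\right) 1848 = \left(- \frac{123}{50}\right) 1848 = - \frac{113652}{25}$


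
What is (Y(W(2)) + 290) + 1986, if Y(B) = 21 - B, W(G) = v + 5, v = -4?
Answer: 2296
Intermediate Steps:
W(G) = 1 (W(G) = -4 + 5 = 1)
(Y(W(2)) + 290) + 1986 = ((21 - 1*1) + 290) + 1986 = ((21 - 1) + 290) + 1986 = (20 + 290) + 1986 = 310 + 1986 = 2296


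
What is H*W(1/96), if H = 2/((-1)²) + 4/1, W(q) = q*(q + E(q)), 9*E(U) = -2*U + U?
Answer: 1/1728 ≈ 0.00057870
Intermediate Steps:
E(U) = -U/9 (E(U) = (-2*U + U)/9 = (-U)/9 = -U/9)
W(q) = 8*q²/9 (W(q) = q*(q - q/9) = q*(8*q/9) = 8*q²/9)
H = 6 (H = 2/1 + 4*1 = 2*1 + 4 = 2 + 4 = 6)
H*W(1/96) = 6*(8*(1/96)²/9) = 6*((8/9)*(1/9216)) = 6*(1/10368) = 1/1728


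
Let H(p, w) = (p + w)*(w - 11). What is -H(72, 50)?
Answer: -4758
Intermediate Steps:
H(p, w) = (-11 + w)*(p + w) (H(p, w) = (p + w)*(-11 + w) = (-11 + w)*(p + w))
-H(72, 50) = -(50² - 11*72 - 11*50 + 72*50) = -(2500 - 792 - 550 + 3600) = -1*4758 = -4758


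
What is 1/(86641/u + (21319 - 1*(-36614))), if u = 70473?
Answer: 70473/4082798950 ≈ 1.7261e-5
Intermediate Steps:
1/(86641/u + (21319 - 1*(-36614))) = 1/(86641/70473 + (21319 - 1*(-36614))) = 1/(86641*(1/70473) + (21319 + 36614)) = 1/(86641/70473 + 57933) = 1/(4082798950/70473) = 70473/4082798950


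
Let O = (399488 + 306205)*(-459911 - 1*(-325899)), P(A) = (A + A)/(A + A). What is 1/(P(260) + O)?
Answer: -1/94571330315 ≈ -1.0574e-11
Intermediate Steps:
P(A) = 1 (P(A) = (2*A)/((2*A)) = (2*A)*(1/(2*A)) = 1)
O = -94571330316 (O = 705693*(-459911 + 325899) = 705693*(-134012) = -94571330316)
1/(P(260) + O) = 1/(1 - 94571330316) = 1/(-94571330315) = -1/94571330315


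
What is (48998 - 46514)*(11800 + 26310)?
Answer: 94665240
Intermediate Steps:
(48998 - 46514)*(11800 + 26310) = 2484*38110 = 94665240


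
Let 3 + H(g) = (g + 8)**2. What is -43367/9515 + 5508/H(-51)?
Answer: -13823431/8782345 ≈ -1.5740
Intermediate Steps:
H(g) = -3 + (8 + g)**2 (H(g) = -3 + (g + 8)**2 = -3 + (8 + g)**2)
-43367/9515 + 5508/H(-51) = -43367/9515 + 5508/(-3 + (8 - 51)**2) = -43367*1/9515 + 5508/(-3 + (-43)**2) = -43367/9515 + 5508/(-3 + 1849) = -43367/9515 + 5508/1846 = -43367/9515 + 5508*(1/1846) = -43367/9515 + 2754/923 = -13823431/8782345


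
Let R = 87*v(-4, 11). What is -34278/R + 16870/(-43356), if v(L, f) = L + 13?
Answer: -2872349/65034 ≈ -44.167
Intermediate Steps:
v(L, f) = 13 + L
R = 783 (R = 87*(13 - 4) = 87*9 = 783)
-34278/R + 16870/(-43356) = -34278/783 + 16870/(-43356) = -34278*1/783 + 16870*(-1/43356) = -394/9 - 8435/21678 = -2872349/65034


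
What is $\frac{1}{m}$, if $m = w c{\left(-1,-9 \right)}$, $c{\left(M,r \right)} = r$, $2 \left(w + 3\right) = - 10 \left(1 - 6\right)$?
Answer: $- \frac{1}{198} \approx -0.0050505$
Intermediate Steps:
$w = 22$ ($w = -3 + \frac{\left(-10\right) \left(1 - 6\right)}{2} = -3 + \frac{\left(-10\right) \left(-5\right)}{2} = -3 + \frac{1}{2} \cdot 50 = -3 + 25 = 22$)
$m = -198$ ($m = 22 \left(-9\right) = -198$)
$\frac{1}{m} = \frac{1}{-198} = - \frac{1}{198}$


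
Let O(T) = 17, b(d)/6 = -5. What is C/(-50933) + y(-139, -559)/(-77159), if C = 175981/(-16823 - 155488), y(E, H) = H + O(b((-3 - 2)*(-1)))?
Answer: 8099052425/1149697417353 ≈ 0.0070445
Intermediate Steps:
b(d) = -30 (b(d) = 6*(-5) = -30)
y(E, H) = 17 + H (y(E, H) = H + 17 = 17 + H)
C = -175981/172311 (C = 175981/(-172311) = 175981*(-1/172311) = -175981/172311 ≈ -1.0213)
C/(-50933) + y(-139, -559)/(-77159) = -175981/172311/(-50933) + (17 - 559)/(-77159) = -175981/172311*(-1/50933) - 542*(-1/77159) = 175981/8776316163 + 542/77159 = 8099052425/1149697417353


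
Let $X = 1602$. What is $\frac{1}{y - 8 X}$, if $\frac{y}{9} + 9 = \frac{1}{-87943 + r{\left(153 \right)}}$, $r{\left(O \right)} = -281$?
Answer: $- \frac{29408}{379274979} \approx -7.7537 \cdot 10^{-5}$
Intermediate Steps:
$y = - \frac{2382051}{29408}$ ($y = -81 + \frac{9}{-87943 - 281} = -81 + \frac{9}{-88224} = -81 + 9 \left(- \frac{1}{88224}\right) = -81 - \frac{3}{29408} = - \frac{2382051}{29408} \approx -81.0$)
$\frac{1}{y - 8 X} = \frac{1}{- \frac{2382051}{29408} - 12816} = \frac{1}{- \frac{379274979}{29408}} = - \frac{29408}{379274979}$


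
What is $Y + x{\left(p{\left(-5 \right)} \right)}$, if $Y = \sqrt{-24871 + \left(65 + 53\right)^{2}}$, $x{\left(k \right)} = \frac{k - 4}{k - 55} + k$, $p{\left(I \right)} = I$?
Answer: $- \frac{97}{20} + i \sqrt{10947} \approx -4.85 + 104.63 i$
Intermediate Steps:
$x{\left(k \right)} = k + \frac{-4 + k}{-55 + k}$ ($x{\left(k \right)} = \frac{-4 + k}{-55 + k} + k = k + \frac{-4 + k}{-55 + k}$)
$Y = i \sqrt{10947}$ ($Y = \sqrt{-24871 + 118^{2}} = \sqrt{-24871 + 13924} = \sqrt{-10947} = i \sqrt{10947} \approx 104.63 i$)
$Y + x{\left(p{\left(-5 \right)} \right)} = i \sqrt{10947} + \frac{-4 + \left(-5\right)^{2} - -270}{-55 - 5} = i \sqrt{10947} + \frac{-4 + 25 + 270}{-60} = i \sqrt{10947} - \frac{97}{20} = - \frac{97}{20} + i \sqrt{10947}$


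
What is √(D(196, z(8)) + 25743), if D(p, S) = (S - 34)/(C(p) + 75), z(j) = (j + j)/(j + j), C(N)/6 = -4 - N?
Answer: 2*√36201135/75 ≈ 160.45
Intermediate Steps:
C(N) = -24 - 6*N (C(N) = 6*(-4 - N) = -24 - 6*N)
z(j) = 1 (z(j) = (2*j)/((2*j)) = (2*j)*(1/(2*j)) = 1)
D(p, S) = (-34 + S)/(51 - 6*p) (D(p, S) = (S - 34)/((-24 - 6*p) + 75) = (-34 + S)/(51 - 6*p))
√(D(196, z(8)) + 25743) = √((34 - 1*1)/(3*(-17 + 2*196)) + 25743) = √((34 - 1)/(3*(-17 + 392)) + 25743) = √((⅓)*33/375 + 25743) = √((⅓)*(1/375)*33 + 25743) = √(11/375 + 25743) = √(9653636/375) = 2*√36201135/75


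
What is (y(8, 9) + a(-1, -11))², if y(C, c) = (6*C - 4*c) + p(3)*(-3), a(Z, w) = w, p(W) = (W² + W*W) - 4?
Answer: 1681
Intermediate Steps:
p(W) = -4 + 2*W² (p(W) = (W² + W²) - 4 = 2*W² - 4 = -4 + 2*W²)
y(C, c) = -42 - 4*c + 6*C (y(C, c) = (6*C - 4*c) + (-4 + 2*3²)*(-3) = (-4*c + 6*C) + (-4 + 2*9)*(-3) = (-4*c + 6*C) + (-4 + 18)*(-3) = (-4*c + 6*C) + 14*(-3) = (-4*c + 6*C) - 42 = -42 - 4*c + 6*C)
(y(8, 9) + a(-1, -11))² = ((-42 - 4*9 + 6*8) - 11)² = ((-42 - 36 + 48) - 11)² = (-30 - 11)² = (-41)² = 1681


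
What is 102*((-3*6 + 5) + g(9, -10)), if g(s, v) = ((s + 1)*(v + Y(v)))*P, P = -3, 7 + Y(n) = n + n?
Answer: 111894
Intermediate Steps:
Y(n) = -7 + 2*n (Y(n) = -7 + (n + n) = -7 + 2*n)
g(s, v) = -3*(1 + s)*(-7 + 3*v) (g(s, v) = ((s + 1)*(v + (-7 + 2*v)))*(-3) = ((1 + s)*(-7 + 3*v))*(-3) = -3*(1 + s)*(-7 + 3*v))
102*((-3*6 + 5) + g(9, -10)) = 102*((-3*6 + 5) + (21 - 9*(-10) + 21*9 - 9*9*(-10))) = 102*((-18 + 5) + (21 + 90 + 189 + 810)) = 102*(-13 + 1110) = 102*1097 = 111894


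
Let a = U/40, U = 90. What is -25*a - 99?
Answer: -621/4 ≈ -155.25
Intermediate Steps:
a = 9/4 (a = 90/40 = 90*(1/40) = 9/4 ≈ 2.2500)
-25*a - 99 = -25*9/4 - 99 = -225/4 - 99 = -621/4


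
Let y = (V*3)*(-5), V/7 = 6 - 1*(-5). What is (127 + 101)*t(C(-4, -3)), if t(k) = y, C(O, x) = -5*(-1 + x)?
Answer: -263340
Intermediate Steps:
V = 77 (V = 7*(6 - 1*(-5)) = 7*(6 + 5) = 7*11 = 77)
C(O, x) = 5 - 5*x
y = -1155 (y = (77*3)*(-5) = 231*(-5) = -1155)
t(k) = -1155
(127 + 101)*t(C(-4, -3)) = (127 + 101)*(-1155) = 228*(-1155) = -263340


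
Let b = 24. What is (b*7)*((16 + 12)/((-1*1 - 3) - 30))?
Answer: -2352/17 ≈ -138.35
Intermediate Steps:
(b*7)*((16 + 12)/((-1*1 - 3) - 30)) = (24*7)*((16 + 12)/((-1*1 - 3) - 30)) = 168*(28/((-1 - 3) - 30)) = 168*(28/(-4 - 30)) = 168*(28/(-34)) = 168*(28*(-1/34)) = 168*(-14/17) = -2352/17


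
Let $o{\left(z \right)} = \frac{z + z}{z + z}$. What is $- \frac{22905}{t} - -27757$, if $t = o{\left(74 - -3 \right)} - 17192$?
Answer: $\frac{477193492}{17191} \approx 27758.0$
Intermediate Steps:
$o{\left(z \right)} = 1$ ($o{\left(z \right)} = \frac{2 z}{2 z} = 2 z \frac{1}{2 z} = 1$)
$t = -17191$ ($t = 1 - 17192 = -17191$)
$- \frac{22905}{t} - -27757 = - \frac{22905}{-17191} - -27757 = \left(-22905\right) \left(- \frac{1}{17191}\right) + 27757 = \frac{22905}{17191} + 27757 = \frac{477193492}{17191}$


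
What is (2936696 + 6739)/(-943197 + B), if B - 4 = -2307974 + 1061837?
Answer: -53517/39806 ≈ -1.3444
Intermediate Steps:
B = -1246133 (B = 4 + (-2307974 + 1061837) = 4 - 1246137 = -1246133)
(2936696 + 6739)/(-943197 + B) = (2936696 + 6739)/(-943197 - 1246133) = 2943435/(-2189330) = 2943435*(-1/2189330) = -53517/39806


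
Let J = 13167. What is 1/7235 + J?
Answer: 95263246/7235 ≈ 13167.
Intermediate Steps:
1/7235 + J = 1/7235 + 13167 = 95263246/7235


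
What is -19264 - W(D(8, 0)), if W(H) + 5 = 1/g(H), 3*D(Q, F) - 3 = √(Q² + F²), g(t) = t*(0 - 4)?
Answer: -847393/44 ≈ -19259.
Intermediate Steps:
g(t) = -4*t (g(t) = t*(-4) = -4*t)
D(Q, F) = 1 + √(F² + Q²)/3 (D(Q, F) = 1 + √(Q² + F²)/3 = 1 + √(F² + Q²)/3)
W(H) = -5 - 1/(4*H) (W(H) = -5 + 1/(-4*H) = -5 - 1/(4*H))
-19264 - W(D(8, 0)) = -19264 - (-5 - 1/(4*(1 + √(0² + 8²)/3))) = -19264 - (-5 - 1/(4*(1 + √(0 + 64)/3))) = -19264 - (-5 - 1/(4*(1 + √64/3))) = -19264 - (-5 - 1/(4*(1 + (⅓)*8))) = -19264 - (-5 - 1/(4*(1 + 8/3))) = -19264 - (-5 - 1/(4*11/3)) = -19264 - (-5 - ¼*3/11) = -19264 - (-5 - 3/44) = -19264 - 1*(-223/44) = -19264 + 223/44 = -847393/44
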